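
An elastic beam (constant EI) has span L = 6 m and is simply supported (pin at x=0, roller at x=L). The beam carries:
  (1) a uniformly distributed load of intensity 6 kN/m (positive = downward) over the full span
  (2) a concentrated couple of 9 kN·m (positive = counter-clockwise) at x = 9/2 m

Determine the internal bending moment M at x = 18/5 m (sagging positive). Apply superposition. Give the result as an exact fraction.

Load 1 — uniform load w=6 kN/m over full span:
  M_1 = wx(L-x)/2 = 6·(18/5)·(6-(18/5))/2 = 648/25 kN·m
Load 2 — applied couple M₀=9 kN·m at a=9/2 m (b=L-a=3/2):
  M_2 = M₀x/L  [x≤a] = 9·(18/5)/6 = 27/5 kN·m
Superposition: M = Σ M_i = 783/25 kN·m ≈ 31.320000 kN·m

M(18/5) = 783/25 kN·m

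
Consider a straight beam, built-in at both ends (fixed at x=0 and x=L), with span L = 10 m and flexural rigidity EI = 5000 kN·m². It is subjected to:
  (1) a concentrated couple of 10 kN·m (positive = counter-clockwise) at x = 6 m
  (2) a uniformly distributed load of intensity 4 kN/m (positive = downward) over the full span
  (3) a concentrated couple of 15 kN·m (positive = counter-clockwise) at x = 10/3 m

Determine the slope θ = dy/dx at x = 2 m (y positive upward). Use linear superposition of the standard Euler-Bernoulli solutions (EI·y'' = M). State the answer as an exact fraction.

Load 1 — applied couple M₀=10 kN·m at a=6 m (b=L-a=4):
  θ_1 = (R_Ax²/2 - M_Ax)/EI  [x≤a] with R_A=36/25, M_A=16/5 = ((36/25)·2²/2 - (16/5)·2)/5000 = -11/15625 rad
Load 2 — uniform load w=4 kN/m over full span:
  θ_2 = -wx(L-x)(L-2x)/(12EI) = -4·2·(10-2)·(10-2·2)/(12·5000) = -4/625 rad
Load 3 — applied couple M₀=15 kN·m at a=10/3 m (b=L-a=20/3):
  θ_3 = (R_Ax²/2 - M_Ax)/EI  [x≤a] with R_A=2, M_A=0 = (2·2²/2 - 0·2)/5000 = 1/1250 rad
Superposition: θ = Σ θ_i = -197/31250 rad ≈ -0.006304 rad

θ(2) = -197/31250 rad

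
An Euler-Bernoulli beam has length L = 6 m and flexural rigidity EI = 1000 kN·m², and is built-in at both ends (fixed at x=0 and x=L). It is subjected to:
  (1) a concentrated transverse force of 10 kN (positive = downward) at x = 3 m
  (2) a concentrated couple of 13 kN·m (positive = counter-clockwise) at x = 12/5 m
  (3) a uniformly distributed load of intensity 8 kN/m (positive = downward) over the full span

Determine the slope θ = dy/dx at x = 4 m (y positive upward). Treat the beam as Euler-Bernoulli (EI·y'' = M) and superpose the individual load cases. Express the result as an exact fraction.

Load 1 — point force P=10 kN at a=3 m (b=L-a=3):
  θ_1 = Pa²(L-x)(2bL-(3b+a)(L-x))/(2L³EI)  [x>a] = 10·3²·(6-4)·(2·3·6-(3·3+3)·(6-4))/(2·6³·1000) = 1/200 rad
Load 2 — applied couple M₀=13 kN·m at a=12/5 m (b=L-a=18/5):
  θ_2 = (R_Ax²/2 - M_Ax - M₀(x-a))/EI  [x>a] with R_A=78/25, M_A=39/25 = ((78/25)·4²/2 - (39/25)·4 - 13·(4-(12/5)))/1000 = -13/6250 rad
Load 3 — uniform load w=8 kN/m over full span:
  θ_3 = -wx(L-x)(L-2x)/(12EI) = -8·4·(6-4)·(6-2·4)/(12·1000) = 4/375 rad
Superposition: θ = Σ θ_i = 1019/75000 rad ≈ 0.013587 rad

θ(4) = 1019/75000 rad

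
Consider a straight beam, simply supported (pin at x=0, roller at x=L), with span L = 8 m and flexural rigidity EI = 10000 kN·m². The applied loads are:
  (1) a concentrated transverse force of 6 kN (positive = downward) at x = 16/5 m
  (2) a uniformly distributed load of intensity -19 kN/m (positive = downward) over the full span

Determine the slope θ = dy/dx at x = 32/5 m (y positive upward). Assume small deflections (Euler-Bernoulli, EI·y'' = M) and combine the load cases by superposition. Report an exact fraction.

θ(32/5) = -2364/78125 rad

Load 1 — point force P=6 kN at a=16/5 m (b=L-a=24/5):
  θ_1 = -Pa(2L²-6Lx+3x²+a²)/(6LEI)  [x>a] = -6·(16/5)·(2·8²-6·8·(32/5)+3·(32/5)²+(16/5)²)/(6·8·10000) = 144/78125 rad
Load 2 — uniform load w=-19 kN/m over full span:
  θ_2 = -w(L³-6Lx²+4x³)/(24EI) = -(-19)·(8³-6·8·(32/5)²+4·(32/5)³)/(24·10000) = -2508/78125 rad
Superposition: θ = Σ θ_i = -2364/78125 rad ≈ -0.030259 rad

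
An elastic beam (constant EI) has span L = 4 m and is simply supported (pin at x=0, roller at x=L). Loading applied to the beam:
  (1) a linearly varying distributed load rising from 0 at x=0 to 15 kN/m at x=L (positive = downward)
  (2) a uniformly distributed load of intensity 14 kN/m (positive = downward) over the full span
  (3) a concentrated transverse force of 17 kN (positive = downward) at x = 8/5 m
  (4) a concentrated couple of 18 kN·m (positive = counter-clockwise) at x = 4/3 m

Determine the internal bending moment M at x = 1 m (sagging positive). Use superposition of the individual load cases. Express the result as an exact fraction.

M(1) = 1803/40 kN·m

Load 1 — triangular load w₀=15 kN/m (0→w₀ over full span):
  M_1 = w₀Lx/6 - w₀x³/(6L) = 15·4·1/6 - 15·1³/(6·4) = 75/8 kN·m
Load 2 — uniform load w=14 kN/m over full span:
  M_2 = wx(L-x)/2 = 14·1·(4-1)/2 = 21 kN·m
Load 3 — point force P=17 kN at a=8/5 m (b=L-a=12/5):
  M_3 = Pbx/L  [x≤a] = 17·(12/5)·1/4 = 51/5 kN·m
Load 4 — applied couple M₀=18 kN·m at a=4/3 m (b=L-a=8/3):
  M_4 = M₀x/L  [x≤a] = 18·1/4 = 9/2 kN·m
Superposition: M = Σ M_i = 1803/40 kN·m ≈ 45.075000 kN·m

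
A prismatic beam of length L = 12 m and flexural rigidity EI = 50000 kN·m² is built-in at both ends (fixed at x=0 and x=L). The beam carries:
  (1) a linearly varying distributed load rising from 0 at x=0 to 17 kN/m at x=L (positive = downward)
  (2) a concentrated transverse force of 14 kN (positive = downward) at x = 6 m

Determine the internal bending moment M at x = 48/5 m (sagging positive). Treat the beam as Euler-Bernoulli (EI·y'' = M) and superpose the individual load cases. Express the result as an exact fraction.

Load 1 — triangular load w₀=17 kN/m (0→w₀ over full span):
  M_1 = 3w₀Lx/20 - w₀L²/30 - w₀x³/(6L) = 3·17·12·(48/5)/20 - 17·12²/30 - 17·(48/5)³/(6·12) = 408/125 kN·m
Load 2 — point force P=14 kN at a=6 m (b=L-a=6):
  M_2 = Pa²(a+3b)(L-x)/L³ - Pa²b/L²  [x>a] = 14·6²·(6+3·6)·(12-(48/5))/12³ - 14·6²·6/12² = -21/5 kN·m
Superposition: M = Σ M_i = -117/125 kN·m ≈ -0.936000 kN·m

M(48/5) = -117/125 kN·m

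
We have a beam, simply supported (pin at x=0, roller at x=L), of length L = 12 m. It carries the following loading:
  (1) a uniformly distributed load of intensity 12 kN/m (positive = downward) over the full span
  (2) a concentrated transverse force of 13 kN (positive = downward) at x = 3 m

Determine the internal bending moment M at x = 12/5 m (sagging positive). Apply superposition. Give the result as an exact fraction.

Load 1 — uniform load w=12 kN/m over full span:
  M_1 = wx(L-x)/2 = 12·(12/5)·(12-(12/5))/2 = 3456/25 kN·m
Load 2 — point force P=13 kN at a=3 m (b=L-a=9):
  M_2 = Pbx/L  [x≤a] = 13·9·(12/5)/12 = 117/5 kN·m
Superposition: M = Σ M_i = 4041/25 kN·m ≈ 161.640000 kN·m

M(12/5) = 4041/25 kN·m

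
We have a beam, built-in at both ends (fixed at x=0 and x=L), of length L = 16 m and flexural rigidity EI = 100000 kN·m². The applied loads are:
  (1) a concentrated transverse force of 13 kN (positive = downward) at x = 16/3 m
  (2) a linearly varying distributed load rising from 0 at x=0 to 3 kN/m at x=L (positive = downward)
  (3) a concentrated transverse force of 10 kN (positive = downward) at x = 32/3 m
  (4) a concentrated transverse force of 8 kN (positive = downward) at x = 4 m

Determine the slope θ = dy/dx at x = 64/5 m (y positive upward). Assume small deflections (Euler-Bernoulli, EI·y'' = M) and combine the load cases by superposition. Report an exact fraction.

θ(64/5) = 7922/5859375 rad

Load 1 — point force P=13 kN at a=16/3 m (b=L-a=32/3):
  θ_1 = Pa²(L-x)(2bL-(3b+a)(L-x))/(2L³EI)  [x>a] = 13·(16/3)²·(16-(64/5))·(2·(32/3)·16-(3·(32/3)+(16/3))·(16-(64/5)))/(2·16³·100000) = 676/2109375 rad
Load 2 — triangular load w₀=3 kN/m (0→w₀ over full span):
  θ_2 = -w₀(2x(L-x)(L-2x)(x+2L)+x²(L-x)²)/(120LEI) = -3·(2·(64/5)·(16-(64/5))·(16-2·(64/5))·((64/5)+2·16)+(64/5)²·(16-(64/5))²)/(120·16·100000) = 1024/1953125 rad
Load 3 — point force P=10 kN at a=32/3 m (b=L-a=16/3):
  θ_3 = Pa²(L-x)(2bL-(3b+a)(L-x))/(2L³EI)  [x>a] = 10·(32/3)²·(16-(64/5))·(2·(16/3)·16-(3·(16/3)+(32/3))·(16-(64/5)))/(2·16³·100000) = 32/84375 rad
Load 4 — point force P=8 kN at a=4 m (b=L-a=12):
  θ_4 = Pa²(L-x)(2bL-(3b+a)(L-x))/(2L³EI)  [x>a] = 8·4²·(16-(64/5))·(2·12·16-(3·12+4)·(16-(64/5)))/(2·16³·100000) = 2/15625 rad
Superposition: θ = Σ θ_i = 7922/5859375 rad ≈ 0.001352 rad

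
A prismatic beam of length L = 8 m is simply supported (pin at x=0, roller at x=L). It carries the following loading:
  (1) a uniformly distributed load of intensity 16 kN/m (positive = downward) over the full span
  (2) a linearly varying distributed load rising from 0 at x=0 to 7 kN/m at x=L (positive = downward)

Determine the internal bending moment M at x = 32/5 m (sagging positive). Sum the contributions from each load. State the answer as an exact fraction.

M(32/5) = 12928/125 kN·m

Load 1 — uniform load w=16 kN/m over full span:
  M_1 = wx(L-x)/2 = 16·(32/5)·(8-(32/5))/2 = 2048/25 kN·m
Load 2 — triangular load w₀=7 kN/m (0→w₀ over full span):
  M_2 = w₀Lx/6 - w₀x³/(6L) = 7·8·(32/5)/6 - 7·(32/5)³/(6·8) = 2688/125 kN·m
Superposition: M = Σ M_i = 12928/125 kN·m ≈ 103.424000 kN·m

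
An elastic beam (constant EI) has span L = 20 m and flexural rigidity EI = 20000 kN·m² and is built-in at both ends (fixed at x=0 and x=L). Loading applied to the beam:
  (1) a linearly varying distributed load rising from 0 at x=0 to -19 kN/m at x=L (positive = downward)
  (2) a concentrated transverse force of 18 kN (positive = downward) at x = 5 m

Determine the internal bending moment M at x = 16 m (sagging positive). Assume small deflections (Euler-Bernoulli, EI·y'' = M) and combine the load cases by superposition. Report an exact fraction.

M(16) = -1891/120 kN·m

Load 1 — triangular load w₀=-19 kN/m (0→w₀ over full span):
  M_1 = 3w₀Lx/20 - w₀L²/30 - w₀x³/(6L) = 3·(-19)·20·16/20 - (-19)·20²/30 - (-19)·16³/(6·20) = -152/15 kN·m
Load 2 — point force P=18 kN at a=5 m (b=L-a=15):
  M_2 = Pa²(a+3b)(L-x)/L³ - Pa²b/L²  [x>a] = 18·5²·(5+3·15)·(20-16)/20³ - 18·5²·15/20² = -45/8 kN·m
Superposition: M = Σ M_i = -1891/120 kN·m ≈ -15.758333 kN·m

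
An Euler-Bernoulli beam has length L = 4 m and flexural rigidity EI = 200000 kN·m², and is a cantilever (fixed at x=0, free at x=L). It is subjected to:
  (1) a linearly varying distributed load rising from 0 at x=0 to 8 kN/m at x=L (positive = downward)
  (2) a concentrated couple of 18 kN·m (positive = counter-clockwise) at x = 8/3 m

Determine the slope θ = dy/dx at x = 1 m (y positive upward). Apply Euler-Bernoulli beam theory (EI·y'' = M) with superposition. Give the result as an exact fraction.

θ(1) = -67/800000 rad

Load 1 — triangular load w₀=8 kN/m (0→w₀ over full span):
  θ_1 = (w₀Lx²/4-w₀L²x/3-w₀x⁴/(24L))/EI = (8·4·1²/4-8·4²·1/3-8·1⁴/(24·4))/200000 = -139/800000 rad
Load 2 — applied couple M₀=18 kN·m at a=8/3 m (b=L-a=4/3):
  θ_2 = M₀x/EI  [x≤a] = 18·1/200000 = 9/100000 rad
Superposition: θ = Σ θ_i = -67/800000 rad ≈ -0.000084 rad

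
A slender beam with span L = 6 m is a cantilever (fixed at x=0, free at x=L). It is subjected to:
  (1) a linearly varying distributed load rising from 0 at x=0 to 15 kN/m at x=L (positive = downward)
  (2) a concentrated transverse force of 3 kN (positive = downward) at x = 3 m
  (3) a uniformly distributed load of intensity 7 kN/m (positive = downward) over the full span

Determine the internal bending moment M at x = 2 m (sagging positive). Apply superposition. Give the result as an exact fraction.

Load 1 — triangular load w₀=15 kN/m (0→w₀ over full span):
  M_1 = w₀Lx/2 - w₀L²/3 - w₀x³/(6L) = 15·6·2/2 - 15·6²/3 - 15·2³/(6·6) = -280/3 kN·m
Load 2 — point force P=3 kN at a=3 m (b=L-a=3):
  M_2 = -P(a-x)  [x≤a] = -3·(3-2) = -3 kN·m
Load 3 — uniform load w=7 kN/m over full span:
  M_3 = -w(L-x)²/2 = -7·(6-2)²/2 = -56 kN·m
Superposition: M = Σ M_i = -457/3 kN·m ≈ -152.333333 kN·m

M(2) = -457/3 kN·m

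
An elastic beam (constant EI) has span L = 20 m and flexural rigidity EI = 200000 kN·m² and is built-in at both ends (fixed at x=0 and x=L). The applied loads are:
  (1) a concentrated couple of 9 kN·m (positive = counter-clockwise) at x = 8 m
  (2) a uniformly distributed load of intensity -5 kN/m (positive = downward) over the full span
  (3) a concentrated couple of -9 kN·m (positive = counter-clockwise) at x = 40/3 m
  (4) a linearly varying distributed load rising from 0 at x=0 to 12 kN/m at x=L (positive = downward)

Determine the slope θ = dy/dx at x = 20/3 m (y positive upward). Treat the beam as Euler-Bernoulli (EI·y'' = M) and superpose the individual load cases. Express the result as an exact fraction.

Load 1 — applied couple M₀=9 kN·m at a=8 m (b=L-a=12):
  θ_1 = (R_Ax²/2 - M_Ax)/EI  [x≤a] with R_A=81/125, M_A=27/25 = ((81/125)·(20/3)²/2 - (27/25)·(20/3))/200000 = 9/250000 rad
Load 2 — uniform load w=-5 kN/m over full span:
  θ_2 = -wx(L-x)(L-2x)/(12EI) = -(-5)·(20/3)·(20-(20/3))·(20-2·(20/3))/(12·200000) = 1/810 rad
Load 3 — applied couple M₀=-9 kN·m at a=40/3 m (b=L-a=20/3):
  θ_3 = (R_Ax²/2 - M_Ax)/EI  [x≤a] with R_A=-3/5, M_A=-3 = ((-3/5)·(20/3)²/2 - (-3)·(20/3))/200000 = 1/30000 rad
Load 4 — triangular load w₀=12 kN/m (0→w₀ over full span):
  θ_4 = -w₀(2x(L-x)(L-2x)(x+2L)+x²(L-x)²)/(120LEI) = -12·(2·(20/3)·(20-(20/3))·(20-2·(20/3))·((20/3)+2·20)+(20/3)²·(20-(20/3))²)/(120·20·200000) = -16/10125 rad
Superposition: θ = Σ θ_i = -1399/5062500 rad ≈ -0.000276 rad

θ(20/3) = -1399/5062500 rad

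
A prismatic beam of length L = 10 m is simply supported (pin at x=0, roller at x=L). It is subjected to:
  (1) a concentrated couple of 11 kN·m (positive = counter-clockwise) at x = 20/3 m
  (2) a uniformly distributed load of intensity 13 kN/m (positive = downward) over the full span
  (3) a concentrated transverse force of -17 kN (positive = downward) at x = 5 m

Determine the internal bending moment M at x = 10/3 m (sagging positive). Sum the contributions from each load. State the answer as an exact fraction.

M(10/3) = 1078/9 kN·m

Load 1 — applied couple M₀=11 kN·m at a=20/3 m (b=L-a=10/3):
  M_1 = M₀x/L  [x≤a] = 11·(10/3)/10 = 11/3 kN·m
Load 2 — uniform load w=13 kN/m over full span:
  M_2 = wx(L-x)/2 = 13·(10/3)·(10-(10/3))/2 = 1300/9 kN·m
Load 3 — point force P=-17 kN at a=5 m (b=L-a=5):
  M_3 = Pbx/L  [x≤a] = (-17)·5·(10/3)/10 = -85/3 kN·m
Superposition: M = Σ M_i = 1078/9 kN·m ≈ 119.777778 kN·m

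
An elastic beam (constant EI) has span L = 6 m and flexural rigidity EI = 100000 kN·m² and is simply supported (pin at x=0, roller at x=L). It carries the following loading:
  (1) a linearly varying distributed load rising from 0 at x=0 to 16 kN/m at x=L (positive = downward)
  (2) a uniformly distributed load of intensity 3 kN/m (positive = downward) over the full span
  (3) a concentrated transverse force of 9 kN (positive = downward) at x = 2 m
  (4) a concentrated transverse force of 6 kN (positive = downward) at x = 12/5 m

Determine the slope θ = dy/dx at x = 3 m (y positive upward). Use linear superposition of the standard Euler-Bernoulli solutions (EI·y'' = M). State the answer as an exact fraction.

Load 1 — triangular load w₀=16 kN/m (0→w₀ over full span):
  θ_1 = -w₀(7L⁴-30L²x²+15x⁴)/(360LEI) = -16·(7·6⁴-30·6²·3²+15·3⁴)/(360·6·100000) = -21/500000 rad
Load 2 — uniform load w=3 kN/m over full span:
  θ_2 = -w(L³-6Lx²+4x³)/(24EI) = -3·(6³-6·6·3²+4·3³)/(24·100000) = 0 rad
Load 3 — point force P=9 kN at a=2 m (b=L-a=4):
  θ_3 = -Pa(2L²-6Lx+3x²+a²)/(6LEI)  [x>a] = -9·2·(2·6²-6·6·3+3·3²+2²)/(6·6·100000) = 1/40000 rad
Load 4 — point force P=6 kN at a=12/5 m (b=L-a=18/5):
  θ_4 = -Pa(2L²-6Lx+3x²+a²)/(6LEI)  [x>a] = -6·(12/5)·(2·6²-6·6·3+3·3²+(12/5)²)/(6·6·100000) = 81/6250000 rad
Superposition: θ = Σ θ_i = -101/25000000 rad ≈ -0.000004 rad

θ(3) = -101/25000000 rad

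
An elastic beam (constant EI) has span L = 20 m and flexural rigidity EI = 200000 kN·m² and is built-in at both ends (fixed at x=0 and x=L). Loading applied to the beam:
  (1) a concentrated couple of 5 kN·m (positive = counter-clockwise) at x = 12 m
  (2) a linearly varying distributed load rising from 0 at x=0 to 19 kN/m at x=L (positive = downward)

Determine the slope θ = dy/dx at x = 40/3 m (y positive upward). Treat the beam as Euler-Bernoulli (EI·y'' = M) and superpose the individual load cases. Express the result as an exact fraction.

Load 1 — applied couple M₀=5 kN·m at a=12 m (b=L-a=8):
  θ_1 = (R_Ax²/2 - M_Ax - M₀(x-a))/EI  [x>a] with R_A=9/25, M_A=8/5 = ((9/25)·(40/3)²/2 - (8/5)·(40/3) - 5·((40/3)-12))/200000 = 1/50000 rad
Load 2 — triangular load w₀=19 kN/m (0→w₀ over full span):
  θ_2 = -w₀(2x(L-x)(L-2x)(x+2L)+x²(L-x)²)/(120LEI) = -19·(2·(40/3)·(20-(40/3))·(20-2·(40/3))·((40/3)+2·20)+(40/3)²·(20-(40/3))²)/(120·20·200000) = 133/60750 rad
Superposition: θ = Σ θ_i = 26843/12150000 rad ≈ 0.002209 rad

θ(40/3) = 26843/12150000 rad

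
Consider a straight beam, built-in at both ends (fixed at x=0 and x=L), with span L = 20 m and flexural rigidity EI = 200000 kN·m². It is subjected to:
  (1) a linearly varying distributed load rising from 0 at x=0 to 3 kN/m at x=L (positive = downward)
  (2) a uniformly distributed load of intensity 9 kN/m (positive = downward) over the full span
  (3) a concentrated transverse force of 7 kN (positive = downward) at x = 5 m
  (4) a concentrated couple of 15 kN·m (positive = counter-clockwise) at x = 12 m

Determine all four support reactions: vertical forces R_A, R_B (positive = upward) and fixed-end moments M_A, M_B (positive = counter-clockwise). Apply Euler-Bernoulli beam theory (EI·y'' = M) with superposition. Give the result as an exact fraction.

R_A = 84789/800 kN, M_A = 29159/80 kN·m, R_B = 88811/800 kN, M_B = -29181/80 kN·m

Load 1 — triangular load w₀=3 kN/m (0→w₀ over full span):
  R_A = 3w₀L/20 = 3·3·20/20 = 9 kN
  M_A = w₀L²/30 = 3·20²/30 = 40 kN·m
  R_B = 7w₀L/20 = 7·3·20/20 = 21 kN
  M_B = -w₀L²/20 = -3·20²/20 = -60 kN·m
Load 2 — uniform load w=9 kN/m over full span:
  R_A = wL/2 = 9·20/2 = 90 kN
  M_A = wL²/12 = 9·20²/12 = 300 kN·m
  R_B = wL/2 = 9·20/2 = 90 kN
  M_B = -wL²/12 = -9·20²/12 = -300 kN·m
Load 3 — point force P=7 kN at a=5 m (b=L-a=15):
  R_A = Pb²(3a+b)/L³ = 7·15²·(3·5+15)/20³ = 189/32 kN
  M_A = Pab²/L² = 7·5·15²/20² = 315/16 kN·m
  R_B = Pa²(a+3b)/L³ = 7·5²·(5+3·15)/20³ = 35/32 kN
  M_B = -Pa²b/L² = -7·5²·15/20² = -105/16 kN·m
Load 4 — applied couple M₀=15 kN·m at a=12 m (b=L-a=8):
  R_A = 6M₀ab/L³ = 6·15·12·8/20³ = 27/25 kN
  M_A = M₀b(2a-b)/L² = 15·8·(2·12-8)/20² = 24/5 kN·m
  R_B = -6M₀ab/L³ = -6·15·12·8/20³ = -27/25 kN
  M_B = M₀a(2b-a)/L² = 15·12·(2·8-12)/20² = 9/5 kN·m
Superposition: R_A = 84789/800 kN, M_A = 29159/80 kN·m, R_B = 88811/800 kN, M_B = -29181/80 kN·m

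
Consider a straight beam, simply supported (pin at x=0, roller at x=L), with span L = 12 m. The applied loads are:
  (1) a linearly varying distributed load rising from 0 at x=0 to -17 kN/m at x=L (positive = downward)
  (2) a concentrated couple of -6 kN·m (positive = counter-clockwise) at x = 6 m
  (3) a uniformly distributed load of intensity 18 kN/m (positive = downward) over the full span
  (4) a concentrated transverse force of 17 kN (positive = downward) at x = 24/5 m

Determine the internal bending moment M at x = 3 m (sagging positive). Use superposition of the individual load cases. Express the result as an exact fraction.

M(3) = 7059/40 kN·m

Load 1 — triangular load w₀=-17 kN/m (0→w₀ over full span):
  M_1 = w₀Lx/6 - w₀x³/(6L) = (-17)·12·3/6 - (-17)·3³/(6·12) = -765/8 kN·m
Load 2 — applied couple M₀=-6 kN·m at a=6 m (b=L-a=6):
  M_2 = M₀x/L  [x≤a] = (-6)·3/12 = -3/2 kN·m
Load 3 — uniform load w=18 kN/m over full span:
  M_3 = wx(L-x)/2 = 18·3·(12-3)/2 = 243 kN·m
Load 4 — point force P=17 kN at a=24/5 m (b=L-a=36/5):
  M_4 = Pbx/L  [x≤a] = 17·(36/5)·3/12 = 153/5 kN·m
Superposition: M = Σ M_i = 7059/40 kN·m ≈ 176.475000 kN·m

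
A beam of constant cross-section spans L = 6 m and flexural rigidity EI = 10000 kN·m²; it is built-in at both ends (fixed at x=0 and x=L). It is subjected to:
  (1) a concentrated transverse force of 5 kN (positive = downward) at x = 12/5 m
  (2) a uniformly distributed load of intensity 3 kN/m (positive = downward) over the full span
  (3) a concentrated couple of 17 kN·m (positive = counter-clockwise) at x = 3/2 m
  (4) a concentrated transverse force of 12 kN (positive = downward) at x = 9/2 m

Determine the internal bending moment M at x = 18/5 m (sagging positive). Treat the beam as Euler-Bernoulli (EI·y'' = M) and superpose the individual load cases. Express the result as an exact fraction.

Load 1 — point force P=5 kN at a=12/5 m (b=L-a=18/5):
  M_1 = Pa²(a+3b)(L-x)/L³ - Pa²b/L²  [x>a] = 5·(12/5)²·((12/5)+3·(18/5))·(6-(18/5))/6³ - 5·(12/5)²·(18/5)/6² = 168/125 kN·m
Load 2 — uniform load w=3 kN/m over full span:
  M_2 = wLx/2 - wL²/12 - wx²/2 = 3·6·(18/5)/2 - 3·6²/12 - 3·(18/5)²/2 = 99/25 kN·m
Load 3 — applied couple M₀=17 kN·m at a=3/2 m (b=L-a=9/2):
  M_3 = R_Ax - M_A - M₀  [x>a] with R_A=51/16, M_A=-51/16 = (51/16)·(18/5) - (-51/16) - 17 = -187/80 kN·m
Load 4 — point force P=12 kN at a=9/2 m (b=L-a=3/2):
  M_4 = Pb²(3a+b)x/L³ - Pab²/L²  [x≤a] = 12·(3/2)²·(3·(9/2)+(3/2))·(18/5)/6³ - 12·(9/2)·(3/2)²/6² = 27/8 kN·m
Superposition: M = Σ M_i = 12683/2000 kN·m ≈ 6.341500 kN·m

M(18/5) = 12683/2000 kN·m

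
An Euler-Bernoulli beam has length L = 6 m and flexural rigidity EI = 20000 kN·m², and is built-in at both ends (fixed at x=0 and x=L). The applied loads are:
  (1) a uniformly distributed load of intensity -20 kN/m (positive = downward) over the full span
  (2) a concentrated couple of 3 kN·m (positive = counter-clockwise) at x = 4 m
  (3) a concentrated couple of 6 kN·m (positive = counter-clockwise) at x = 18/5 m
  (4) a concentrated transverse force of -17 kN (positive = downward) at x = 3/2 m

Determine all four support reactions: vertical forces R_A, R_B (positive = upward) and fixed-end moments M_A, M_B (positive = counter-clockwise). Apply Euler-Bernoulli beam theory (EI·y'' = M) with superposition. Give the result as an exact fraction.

R_A = -173369/2400 kN, M_A = -57139/800 kN·m, R_B = -155431/2400 kN, M_B = 52401/800 kN·m

Load 1 — uniform load w=-20 kN/m over full span:
  R_A = wL/2 = (-20)·6/2 = -60 kN
  M_A = wL²/12 = (-20)·6²/12 = -60 kN·m
  R_B = wL/2 = (-20)·6/2 = -60 kN
  M_B = -wL²/12 = -(-20)·6²/12 = 60 kN·m
Load 2 — applied couple M₀=3 kN·m at a=4 m (b=L-a=2):
  R_A = 6M₀ab/L³ = 6·3·4·2/6³ = 2/3 kN
  M_A = M₀b(2a-b)/L² = 3·2·(2·4-2)/6² = 1 kN·m
  R_B = -6M₀ab/L³ = -6·3·4·2/6³ = -2/3 kN
  M_B = M₀a(2b-a)/L² = 3·4·(2·2-4)/6² = 0 kN·m
Load 3 — applied couple M₀=6 kN·m at a=18/5 m (b=L-a=12/5):
  R_A = 6M₀ab/L³ = 6·6·(18/5)·(12/5)/6³ = 36/25 kN
  M_A = M₀b(2a-b)/L² = 6·(12/5)·(2·(18/5)-(12/5))/6² = 48/25 kN·m
  R_B = -6M₀ab/L³ = -6·6·(18/5)·(12/5)/6³ = -36/25 kN
  M_B = M₀a(2b-a)/L² = 6·(18/5)·(2·(12/5)-(18/5))/6² = 18/25 kN·m
Load 4 — point force P=-17 kN at a=3/2 m (b=L-a=9/2):
  R_A = Pb²(3a+b)/L³ = (-17)·(9/2)²·(3·(3/2)+(9/2))/6³ = -459/32 kN
  M_A = Pab²/L² = (-17)·(3/2)·(9/2)²/6² = -459/32 kN·m
  R_B = Pa²(a+3b)/L³ = (-17)·(3/2)²·((3/2)+3·(9/2))/6³ = -85/32 kN
  M_B = -Pa²b/L² = -(-17)·(3/2)²·(9/2)/6² = 153/32 kN·m
Superposition: R_A = -173369/2400 kN, M_A = -57139/800 kN·m, R_B = -155431/2400 kN, M_B = 52401/800 kN·m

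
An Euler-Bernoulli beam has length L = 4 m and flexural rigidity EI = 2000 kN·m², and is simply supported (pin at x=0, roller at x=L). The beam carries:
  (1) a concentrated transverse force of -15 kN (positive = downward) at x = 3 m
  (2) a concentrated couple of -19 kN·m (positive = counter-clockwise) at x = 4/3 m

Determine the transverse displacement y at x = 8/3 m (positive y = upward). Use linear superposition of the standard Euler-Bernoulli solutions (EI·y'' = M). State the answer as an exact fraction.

y(8/3) = 61/32400 m

Load 1 — point force P=-15 kN at a=3 m (b=L-a=1):
  y_1 = -Pbx(L²-b²-x²)/(6LEI)  [x≤a] = -(-15)·1·(8/3)·(4²-1²-(8/3)²)/(6·4·2000) = 71/10800 m
Load 2 — applied couple M₀=-19 kN·m at a=4/3 m (b=L-a=8/3):
  y_2 = (M₀x³/(6L)-M₀(x-a)²/2+C₁x)/EI  [x>a] with C₁=M₀(3b²-L²)/(6L)=-38/9 = ((-19)·(8/3)³/(6·4)-(-19)·((8/3)-(4/3))²/2+(-38/9)·(8/3))/2000 = -19/4050 m
Superposition: y = Σ y_i = 61/32400 m ≈ 0.001883 m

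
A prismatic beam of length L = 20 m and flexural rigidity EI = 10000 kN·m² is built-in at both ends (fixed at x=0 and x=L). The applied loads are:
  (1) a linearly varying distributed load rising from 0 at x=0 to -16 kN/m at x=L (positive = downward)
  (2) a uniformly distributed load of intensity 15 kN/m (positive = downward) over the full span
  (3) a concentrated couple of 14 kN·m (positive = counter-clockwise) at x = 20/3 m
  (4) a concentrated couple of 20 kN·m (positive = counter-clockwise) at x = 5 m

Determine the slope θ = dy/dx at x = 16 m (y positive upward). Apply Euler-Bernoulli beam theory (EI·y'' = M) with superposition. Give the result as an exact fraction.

Load 1 — triangular load w₀=-16 kN/m (0→w₀ over full span):
  θ_1 = -w₀(2x(L-x)(L-2x)(x+2L)+x²(L-x)²)/(120LEI) = -(-16)·(2·16·(20-16)·(20-2·16)·(16+2·20)+16²·(20-16)²)/(120·20·10000) = -512/9375 rad
Load 2 — uniform load w=15 kN/m over full span:
  θ_2 = -wx(L-x)(L-2x)/(12EI) = -15·16·(20-16)·(20-2·16)/(12·10000) = 12/125 rad
Load 3 — applied couple M₀=14 kN·m at a=20/3 m (b=L-a=40/3):
  θ_3 = (R_Ax²/2 - M_Ax - M₀(x-a))/EI  [x>a] with R_A=14/15, M_A=0 = ((14/15)·16²/2 - 0·16 - 14·(16-(20/3)))/10000 = -7/6250 rad
Load 4 — applied couple M₀=20 kN·m at a=5 m (b=L-a=15):
  θ_4 = (R_Ax²/2 - M_Ax - M₀(x-a))/EI  [x>a] with R_A=9/8, M_A=-15/4 = ((9/8)·16²/2 - (-15/4)·16 - 20·(16-5))/10000 = -1/625 rad
Superposition: θ = Σ θ_i = 29/750 rad ≈ 0.038667 rad

θ(16) = 29/750 rad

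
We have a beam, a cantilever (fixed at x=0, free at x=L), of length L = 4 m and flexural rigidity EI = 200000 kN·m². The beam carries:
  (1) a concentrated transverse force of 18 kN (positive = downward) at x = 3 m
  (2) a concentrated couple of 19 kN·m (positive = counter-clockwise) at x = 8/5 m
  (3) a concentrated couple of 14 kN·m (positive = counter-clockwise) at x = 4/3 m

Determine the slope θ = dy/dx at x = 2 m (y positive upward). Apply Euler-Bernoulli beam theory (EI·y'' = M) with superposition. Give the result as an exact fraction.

Load 1 — point force P=18 kN at a=3 m (b=L-a=1):
  θ_1 = -Px(2a-x)/(2EI)  [x≤a] = -18·2·(2·3-2)/(2·200000) = -9/25000 rad
Load 2 — applied couple M₀=19 kN·m at a=8/5 m (b=L-a=12/5):
  θ_2 = M₀a/EI  [x>a] = 19·(8/5)/200000 = 19/125000 rad
Load 3 — applied couple M₀=14 kN·m at a=4/3 m (b=L-a=8/3):
  θ_3 = M₀a/EI  [x>a] = 14·(4/3)/200000 = 7/75000 rad
Superposition: θ = Σ θ_i = -43/375000 rad ≈ -0.000115 rad

θ(2) = -43/375000 rad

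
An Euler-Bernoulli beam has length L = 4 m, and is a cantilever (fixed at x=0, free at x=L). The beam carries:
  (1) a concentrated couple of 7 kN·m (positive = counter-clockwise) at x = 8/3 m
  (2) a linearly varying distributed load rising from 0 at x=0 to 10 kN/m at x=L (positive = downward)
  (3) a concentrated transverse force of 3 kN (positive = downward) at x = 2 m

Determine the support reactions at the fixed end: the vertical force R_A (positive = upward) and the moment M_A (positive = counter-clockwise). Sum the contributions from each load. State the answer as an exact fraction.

R_A = 23 kN, M_A = 157/3 kN·m

Load 1 — applied couple M₀=7 kN·m at a=8/3 m (b=L-a=4/3):
  R_A = 0 kN
  M_A = -M₀ = -7 kN·m
Load 2 — triangular load w₀=10 kN/m (0→w₀ over full span):
  R_A = w₀L/2 = 10·4/2 = 20 kN
  M_A = w₀L²/3 = 10·4²/3 = 160/3 kN·m
Load 3 — point force P=3 kN at a=2 m (b=L-a=2):
  R_A = P = 3 kN
  M_A = Pa = 3·2 = 6 kN·m
Superposition: R_A = 23 kN, M_A = 157/3 kN·m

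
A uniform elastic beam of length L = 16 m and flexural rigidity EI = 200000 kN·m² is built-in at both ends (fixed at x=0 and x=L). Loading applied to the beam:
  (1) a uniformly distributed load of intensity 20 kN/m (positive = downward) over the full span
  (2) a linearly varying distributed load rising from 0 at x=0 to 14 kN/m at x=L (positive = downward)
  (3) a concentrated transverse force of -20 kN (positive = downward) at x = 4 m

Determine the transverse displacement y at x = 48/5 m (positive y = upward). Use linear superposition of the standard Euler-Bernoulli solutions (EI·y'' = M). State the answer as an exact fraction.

y(48/5) = -3017656/146484375 m

Load 1 — uniform load w=20 kN/m over full span:
  y_1 = -wx²(L-x)²/(24EI) = -20·(48/5)²·(16-(48/5))²/(24·200000) = -6144/390625 m
Load 2 — triangular load w₀=14 kN/m (0→w₀ over full span):
  y_2 = -w₀x²(L-x)²(x+2L)/(120LEI) = -14·(48/5)²·(16-(48/5))²·((48/5)+2·16)/(120·16·200000) = -279552/48828125 m
Load 3 — point force P=-20 kN at a=4 m (b=L-a=12):
  y_3 = -Pa²(L-x)²(3bL-(3b+a)(L-x))/(6L³EI)  [x>a] = -(-20)·4²·(16-(48/5))²·(3·12·16-(3·12+4)·(16-(48/5)))/(6·16³·200000) = 8/9375 m
Superposition: y = Σ y_i = -3017656/146484375 m ≈ -0.020601 m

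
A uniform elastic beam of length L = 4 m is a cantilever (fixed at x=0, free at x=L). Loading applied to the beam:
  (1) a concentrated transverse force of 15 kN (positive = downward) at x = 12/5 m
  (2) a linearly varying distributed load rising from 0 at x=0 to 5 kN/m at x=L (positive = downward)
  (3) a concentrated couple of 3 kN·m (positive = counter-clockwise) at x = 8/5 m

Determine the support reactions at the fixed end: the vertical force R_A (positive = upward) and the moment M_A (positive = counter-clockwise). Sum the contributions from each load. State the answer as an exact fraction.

Load 1 — point force P=15 kN at a=12/5 m (b=L-a=8/5):
  R_A = P = 15 kN
  M_A = Pa = 15·(12/5) = 36 kN·m
Load 2 — triangular load w₀=5 kN/m (0→w₀ over full span):
  R_A = w₀L/2 = 5·4/2 = 10 kN
  M_A = w₀L²/3 = 5·4²/3 = 80/3 kN·m
Load 3 — applied couple M₀=3 kN·m at a=8/5 m (b=L-a=12/5):
  R_A = 0 kN
  M_A = -M₀ = -3 kN·m
Superposition: R_A = 25 kN, M_A = 179/3 kN·m

R_A = 25 kN, M_A = 179/3 kN·m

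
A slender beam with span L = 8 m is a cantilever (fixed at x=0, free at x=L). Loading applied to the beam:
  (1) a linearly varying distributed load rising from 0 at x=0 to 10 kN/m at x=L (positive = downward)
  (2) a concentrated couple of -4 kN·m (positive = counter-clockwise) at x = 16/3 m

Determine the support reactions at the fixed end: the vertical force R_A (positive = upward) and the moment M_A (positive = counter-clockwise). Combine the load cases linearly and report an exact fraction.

R_A = 40 kN, M_A = 652/3 kN·m

Load 1 — triangular load w₀=10 kN/m (0→w₀ over full span):
  R_A = w₀L/2 = 10·8/2 = 40 kN
  M_A = w₀L²/3 = 10·8²/3 = 640/3 kN·m
Load 2 — applied couple M₀=-4 kN·m at a=16/3 m (b=L-a=8/3):
  R_A = 0 kN
  M_A = -M₀ = -(-4) = 4 kN·m
Superposition: R_A = 40 kN, M_A = 652/3 kN·m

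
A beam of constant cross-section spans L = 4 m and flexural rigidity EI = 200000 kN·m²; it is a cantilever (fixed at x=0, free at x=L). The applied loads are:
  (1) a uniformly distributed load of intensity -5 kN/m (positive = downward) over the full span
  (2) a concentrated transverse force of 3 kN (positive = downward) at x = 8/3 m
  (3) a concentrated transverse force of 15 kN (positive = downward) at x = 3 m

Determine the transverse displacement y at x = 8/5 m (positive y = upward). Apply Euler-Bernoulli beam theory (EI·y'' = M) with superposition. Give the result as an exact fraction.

Load 1 — uniform load w=-5 kN/m over full span:
  y_1 = -wx²(x²-4Lx+6L²)/(24EI) = -(-5)·(8/5)²·((8/5)²-4·4·(8/5)+6·4²)/(24·200000) = 76/390625 m
Load 2 — point force P=3 kN at a=8/3 m (b=L-a=4/3):
  y_2 = -Px²(3a-x)/(6EI)  [x≤a] = -3·(8/5)²·(3·(8/3)-(8/5))/(6·200000) = -16/390625 m
Load 3 — point force P=15 kN at a=3 m (b=L-a=1):
  y_3 = -Px²(3a-x)/(6EI)  [x≤a] = -15·(8/5)²·(3·3-(8/5))/(6·200000) = -37/156250 m
Superposition: y = Σ y_i = -13/156250 m ≈ -0.000083 m

y(8/5) = -13/156250 m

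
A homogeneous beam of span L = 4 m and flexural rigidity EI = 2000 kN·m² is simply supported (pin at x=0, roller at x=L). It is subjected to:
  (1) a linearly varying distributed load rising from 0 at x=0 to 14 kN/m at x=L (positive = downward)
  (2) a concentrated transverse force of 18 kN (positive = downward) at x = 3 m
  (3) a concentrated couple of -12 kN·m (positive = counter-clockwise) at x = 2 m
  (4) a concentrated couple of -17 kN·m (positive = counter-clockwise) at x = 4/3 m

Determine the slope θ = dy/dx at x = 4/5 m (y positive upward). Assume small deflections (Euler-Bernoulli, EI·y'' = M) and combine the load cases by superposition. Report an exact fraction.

Load 1 — triangular load w₀=14 kN/m (0→w₀ over full span):
  θ_1 = -w₀(7L⁴-30L²x²+15x⁴)/(360LEI) = -14·(7·4⁴-30·4²·(4/5)²+15·(4/5)⁴)/(360·4·2000) = -5096/703125 rad
Load 2 — point force P=18 kN at a=3 m (b=L-a=1):
  θ_2 = -Pb(L²-b²-3x²)/(6LEI)  [x≤a] = -18·1·(4²-1²-3·(4/5)²)/(6·4·2000) = -981/200000 rad
Load 3 — applied couple M₀=-12 kN·m at a=2 m (b=L-a=2):
  θ_3 = (M₀x²/(2L)+C₁)/EI  [x≤a] with C₁=M₀(3b²-L²)/(6L)=2 = ((-12)·(4/5)²/(2·4)+2)/2000 = 13/25000 rad
Load 4 — applied couple M₀=-17 kN·m at a=4/3 m (b=L-a=8/3):
  θ_4 = (M₀x²/(2L)+C₁)/EI  [x≤a] with C₁=M₀(3b²-L²)/(6L)=-34/9 = ((-17)·(4/5)²/(2·4)+(-34/9))/2000 = -289/112500 rad
Superposition: θ = Σ θ_i = -213023/15000000 rad ≈ -0.014202 rad

θ(4/5) = -213023/15000000 rad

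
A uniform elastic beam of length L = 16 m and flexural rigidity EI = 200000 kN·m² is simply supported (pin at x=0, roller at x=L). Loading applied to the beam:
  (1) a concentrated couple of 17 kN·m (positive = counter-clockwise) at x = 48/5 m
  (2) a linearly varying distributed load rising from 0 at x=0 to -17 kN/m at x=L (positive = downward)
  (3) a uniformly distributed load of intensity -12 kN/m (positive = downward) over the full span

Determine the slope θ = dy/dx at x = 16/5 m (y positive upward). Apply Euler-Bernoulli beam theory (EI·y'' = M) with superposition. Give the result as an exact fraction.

θ(16/5) = 959897/70312500 rad

Load 1 — applied couple M₀=17 kN·m at a=48/5 m (b=L-a=32/5):
  θ_1 = (M₀x²/(2L)+C₁)/EI  [x≤a] with C₁=M₀(3b²-L²)/(6L)=-1768/75 = (17·(16/5)²/(2·16)+(-1768/75))/200000 = -17/187500 rad
Load 2 — triangular load w₀=-17 kN/m (0→w₀ over full span):
  θ_2 = -w₀(7L⁴-30L²x²+15x⁴)/(360LEI) = -(-17)·(7·16⁴-30·16²·(16/5)²+15·(16/5)⁴)/(360·16·200000) = 99008/17578125 rad
Load 3 — uniform load w=-12 kN/m over full span:
  θ_3 = -w(L³-6Lx²+4x³)/(24EI) = -(-12)·(16³-6·16·(16/5)²+4·(16/5)³)/(24·200000) = 3168/390625 rad
Superposition: θ = Σ θ_i = 959897/70312500 rad ≈ 0.013652 rad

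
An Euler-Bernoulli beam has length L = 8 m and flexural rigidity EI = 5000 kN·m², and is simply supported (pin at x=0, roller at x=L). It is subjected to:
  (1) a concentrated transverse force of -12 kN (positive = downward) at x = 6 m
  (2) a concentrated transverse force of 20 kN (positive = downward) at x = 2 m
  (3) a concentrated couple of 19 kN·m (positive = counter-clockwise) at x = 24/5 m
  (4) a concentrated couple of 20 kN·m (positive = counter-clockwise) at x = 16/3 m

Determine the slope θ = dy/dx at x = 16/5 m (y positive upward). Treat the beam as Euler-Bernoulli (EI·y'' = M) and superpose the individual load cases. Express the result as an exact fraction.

θ(16/5) = 59/281250 rad

Load 1 — point force P=-12 kN at a=6 m (b=L-a=2):
  θ_1 = -Pb(L²-b²-3x²)/(6LEI)  [x≤a] = -(-12)·2·(8²-2²-3·(16/5)²)/(6·8·5000) = 183/62500 rad
Load 2 — point force P=20 kN at a=2 m (b=L-a=6):
  θ_2 = -Pa(2L²-6Lx+3x²+a²)/(6LEI)  [x>a] = -20·2·(2·8²-6·8·(16/5)+3·(16/5)²+2²)/(6·8·5000) = -19/12500 rad
Load 3 — applied couple M₀=19 kN·m at a=24/5 m (b=L-a=16/5):
  θ_3 = (M₀x²/(2L)+C₁)/EI  [x≤a] with C₁=M₀(3b²-L²)/(6L)=-988/75 = (19·(16/5)²/(2·8)+(-988/75))/5000 = -19/93750 rad
Load 4 — applied couple M₀=20 kN·m at a=16/3 m (b=L-a=8/3):
  θ_4 = (M₀x²/(2L)+C₁)/EI  [x≤a] with C₁=M₀(3b²-L²)/(6L)=-160/9 = (20·(16/5)²/(2·8)+(-160/9))/5000 = -28/28125 rad
Superposition: θ = Σ θ_i = 59/281250 rad ≈ 0.000210 rad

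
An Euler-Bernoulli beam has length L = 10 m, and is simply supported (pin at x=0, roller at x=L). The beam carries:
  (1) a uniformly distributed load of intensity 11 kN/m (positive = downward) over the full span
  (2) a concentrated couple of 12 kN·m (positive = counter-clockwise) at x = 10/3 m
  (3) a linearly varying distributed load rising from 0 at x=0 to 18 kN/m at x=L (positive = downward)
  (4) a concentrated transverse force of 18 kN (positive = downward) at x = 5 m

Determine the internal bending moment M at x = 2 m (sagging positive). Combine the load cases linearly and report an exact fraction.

M(2) = 166 kN·m

Load 1 — uniform load w=11 kN/m over full span:
  M_1 = wx(L-x)/2 = 11·2·(10-2)/2 = 88 kN·m
Load 2 — applied couple M₀=12 kN·m at a=10/3 m (b=L-a=20/3):
  M_2 = M₀x/L  [x≤a] = 12·2/10 = 12/5 kN·m
Load 3 — triangular load w₀=18 kN/m (0→w₀ over full span):
  M_3 = w₀Lx/6 - w₀x³/(6L) = 18·10·2/6 - 18·2³/(6·10) = 288/5 kN·m
Load 4 — point force P=18 kN at a=5 m (b=L-a=5):
  M_4 = Pbx/L  [x≤a] = 18·5·2/10 = 18 kN·m
Superposition: M = Σ M_i = 166 kN·m ≈ 166.000000 kN·m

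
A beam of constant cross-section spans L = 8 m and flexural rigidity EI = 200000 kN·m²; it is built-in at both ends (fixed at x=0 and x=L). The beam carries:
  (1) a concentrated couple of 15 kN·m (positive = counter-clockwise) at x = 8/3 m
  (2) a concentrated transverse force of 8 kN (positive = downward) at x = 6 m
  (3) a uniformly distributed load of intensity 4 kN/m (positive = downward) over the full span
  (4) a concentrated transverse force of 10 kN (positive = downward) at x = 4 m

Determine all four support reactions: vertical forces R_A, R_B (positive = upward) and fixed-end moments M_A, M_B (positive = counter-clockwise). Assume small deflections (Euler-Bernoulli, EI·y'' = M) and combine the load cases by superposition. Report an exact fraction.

R_A = 99/4 kN, M_A = 103/3 kN·m, R_B = 101/4 kN, M_B = -106/3 kN·m

Load 1 — applied couple M₀=15 kN·m at a=8/3 m (b=L-a=16/3):
  R_A = 6M₀ab/L³ = 6·15·(8/3)·(16/3)/8³ = 5/2 kN
  M_A = M₀b(2a-b)/L² = 15·(16/3)·(2·(8/3)-(16/3))/8² = 0 kN·m
  R_B = -6M₀ab/L³ = -6·15·(8/3)·(16/3)/8³ = -5/2 kN
  M_B = M₀a(2b-a)/L² = 15·(8/3)·(2·(16/3)-(8/3))/8² = 5 kN·m
Load 2 — point force P=8 kN at a=6 m (b=L-a=2):
  R_A = Pb²(3a+b)/L³ = 8·2²·(3·6+2)/8³ = 5/4 kN
  M_A = Pab²/L² = 8·6·2²/8² = 3 kN·m
  R_B = Pa²(a+3b)/L³ = 8·6²·(6+3·2)/8³ = 27/4 kN
  M_B = -Pa²b/L² = -8·6²·2/8² = -9 kN·m
Load 3 — uniform load w=4 kN/m over full span:
  R_A = wL/2 = 4·8/2 = 16 kN
  M_A = wL²/12 = 4·8²/12 = 64/3 kN·m
  R_B = wL/2 = 4·8/2 = 16 kN
  M_B = -wL²/12 = -4·8²/12 = -64/3 kN·m
Load 4 — point force P=10 kN at a=4 m (b=L-a=4):
  R_A = Pb²(3a+b)/L³ = 10·4²·(3·4+4)/8³ = 5 kN
  M_A = Pab²/L² = 10·4·4²/8² = 10 kN·m
  R_B = Pa²(a+3b)/L³ = 10·4²·(4+3·4)/8³ = 5 kN
  M_B = -Pa²b/L² = -10·4²·4/8² = -10 kN·m
Superposition: R_A = 99/4 kN, M_A = 103/3 kN·m, R_B = 101/4 kN, M_B = -106/3 kN·m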